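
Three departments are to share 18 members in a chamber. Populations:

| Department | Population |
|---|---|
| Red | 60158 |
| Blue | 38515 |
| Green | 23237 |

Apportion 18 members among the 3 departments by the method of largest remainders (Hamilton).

Red=9; Blue=6; Green=3

The standard divisor is 121910/18 ≈ 6772.778.
Standard quotas: Red 8.8823, Blue 5.6867, Green 3.4309.
Lower quotas: Red 8, Blue 5, Green 3 (sum 16, leaving 2 seats).
Remainders in descending order: Red 0.8823, Blue 0.6867, Green 0.4309.
The surplus seats go to Red, Blue.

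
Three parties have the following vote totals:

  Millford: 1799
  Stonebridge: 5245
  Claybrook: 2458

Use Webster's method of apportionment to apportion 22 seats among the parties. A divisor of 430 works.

With modified divisor 430: modified quotas Millford 4.184, Stonebridge 12.198, Claybrook 5.716.
Rounding to the nearest integer: Millford 4, Stonebridge 12, Claybrook 6 (total 22).

Millford 4, Stonebridge 12, Claybrook 6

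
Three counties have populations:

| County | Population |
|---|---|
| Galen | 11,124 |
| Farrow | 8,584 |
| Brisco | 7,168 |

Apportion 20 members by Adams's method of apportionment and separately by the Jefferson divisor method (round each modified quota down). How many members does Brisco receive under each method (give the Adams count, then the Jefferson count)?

Adams: Galen 8, Farrow 6, Brisco 6.
Jefferson: Galen 9, Farrow 6, Brisco 5.
Brisco gets 6 under Adams and 5 under Jefferson.

6 and 5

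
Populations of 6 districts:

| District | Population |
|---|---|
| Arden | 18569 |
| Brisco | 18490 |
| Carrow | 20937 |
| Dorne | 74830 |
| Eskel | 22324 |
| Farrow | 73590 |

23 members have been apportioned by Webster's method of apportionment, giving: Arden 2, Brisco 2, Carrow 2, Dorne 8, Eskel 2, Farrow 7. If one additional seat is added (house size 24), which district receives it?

Priority for the next seat is population ÷ (current seats + 0.5).
Priorities: Arden 7427.600, Brisco 7396.000, Carrow 8374.800, Dorne 8803.529, Eskel 8929.600, Farrow 9812.000.
Highest priority: Farrow.

Farrow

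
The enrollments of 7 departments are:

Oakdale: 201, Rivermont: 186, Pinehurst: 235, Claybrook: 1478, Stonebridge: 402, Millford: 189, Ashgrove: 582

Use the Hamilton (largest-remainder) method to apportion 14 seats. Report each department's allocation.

Oakdale 1, Rivermont 1, Pinehurst 1, Claybrook 6, Stonebridge 2, Millford 1, Ashgrove 2

Standard divisor: 3273 ÷ 14 ≈ 233.786.
Standard quotas: Oakdale 0.860, Rivermont 0.796, Pinehurst 1.005, Claybrook 6.322, Stonebridge 1.720, Millford 0.808, Ashgrove 2.489.
Lower quotas: Oakdale 0, Rivermont 0, Pinehurst 1, Claybrook 6, Stonebridge 1, Millford 0, Ashgrove 2 (sum 10, leaving 4 seats).
Remainders in descending order: Oakdale 0.860, Millford 0.808, Rivermont 0.796, Stonebridge 0.720, Ashgrove 0.489, Claybrook 0.322, Pinehurst 0.005.
The surplus seats go to Oakdale, Millford, Rivermont, Stonebridge.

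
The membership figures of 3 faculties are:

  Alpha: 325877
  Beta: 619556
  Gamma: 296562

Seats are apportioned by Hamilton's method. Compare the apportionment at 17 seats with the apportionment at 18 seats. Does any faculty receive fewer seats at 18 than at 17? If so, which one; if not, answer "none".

At 17 seats: Alpha 4, Beta 9, Gamma 4.
At 18 seats: Alpha 5, Beta 9, Gamma 4.
No faculty's allocation decreased.

none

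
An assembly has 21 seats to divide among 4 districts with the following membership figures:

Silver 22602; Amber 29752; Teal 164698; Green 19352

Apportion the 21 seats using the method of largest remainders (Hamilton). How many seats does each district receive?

Silver: 2, Amber: 3, Teal: 14, Green: 2

Total 236404; standard divisor 236404/21 ≈ 11257.333.
Standard quotas: Silver 2.0078, Amber 2.6429, Teal 14.6303, Green 1.7191.
Lower quotas: Silver 2, Amber 2, Teal 14, Green 1 (sum 19, leaving 2 seats).
Remainders in descending order: Green 0.7191, Amber 0.6429, Teal 0.6303, Silver 0.0078.
The surplus seats go to Green, Amber.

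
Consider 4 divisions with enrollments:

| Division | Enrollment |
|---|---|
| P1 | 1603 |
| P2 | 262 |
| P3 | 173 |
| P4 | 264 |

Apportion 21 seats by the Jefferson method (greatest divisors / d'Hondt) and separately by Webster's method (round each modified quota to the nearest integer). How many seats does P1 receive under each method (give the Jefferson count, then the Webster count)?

Jefferson: P1 16, P2 2, P3 1, P4 2.
Webster: P1 15, P2 2, P3 2, P4 2.
P1 gets 16 under Jefferson and 15 under Webster.

16 and 15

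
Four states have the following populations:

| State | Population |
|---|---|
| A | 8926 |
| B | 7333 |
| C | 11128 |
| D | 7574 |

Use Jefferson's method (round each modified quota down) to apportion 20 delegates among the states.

Standard divisor 34961/20 ≈ 1748.05; standard quotas: A 5.106, B 4.195, C 6.366, D 4.333.
Rounding down gives 5, 4, 6, 4 = 19 seats, so the divisor must be adjusted.
With modified divisor 1550: modified quotas A 5.759, B 4.731, C 7.179, D 4.886.
Rounding down: A 5, B 4, C 7, D 4 (total 20).

A: 5, B: 4, C: 7, D: 4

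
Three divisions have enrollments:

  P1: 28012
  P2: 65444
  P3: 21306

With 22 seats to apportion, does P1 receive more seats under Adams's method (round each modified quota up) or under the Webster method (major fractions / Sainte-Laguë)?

Adams: P1 6, P2 12, P3 4.
Webster: P1 5, P2 13, P3 4.
P1 gets 6 under Adams and 5 under Webster.

Adams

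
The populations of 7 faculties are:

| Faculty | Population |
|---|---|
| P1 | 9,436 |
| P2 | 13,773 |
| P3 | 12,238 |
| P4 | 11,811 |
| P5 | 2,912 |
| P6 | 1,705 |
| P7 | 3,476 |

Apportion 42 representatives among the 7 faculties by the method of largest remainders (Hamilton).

Standard divisor: 55351 ÷ 42 ≈ 1317.881.
Standard quotas: P1 7.1600, P2 10.4509, P3 9.2861, P4 8.9621, P5 2.2096, P6 1.2937, P7 2.6376.
Lower quotas: P1 7, P2 10, P3 9, P4 8, P5 2, P6 1, P7 2 (sum 39, leaving 3 seats).
Remainders in descending order: P4 0.9621, P7 0.6376, P2 0.4509, P6 0.2937, P3 0.2861, P5 0.2096, P1 0.1600.
Largest remainders: P4, P7, P2 receive the extra seats.

P1: 7, P2: 11, P3: 9, P4: 9, P5: 2, P6: 1, P7: 3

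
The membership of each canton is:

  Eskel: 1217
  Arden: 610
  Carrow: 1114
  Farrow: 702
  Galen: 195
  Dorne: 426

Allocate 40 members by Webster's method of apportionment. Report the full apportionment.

Eskel 11, Arden 6, Carrow 10, Farrow 7, Galen 2, Dorne 4

Standard divisor 4264/40 ≈ 106.6; standard quotas: Eskel 11.417, Arden 5.722, Carrow 10.450, Farrow 6.585, Galen 1.829, Dorne 3.996.
Rounding to the nearest integer gives Eskel 11, Arden 6, Carrow 10, Farrow 7, Galen 2, Dorne 4 — total 40, matching the house size, so no adjustment is needed.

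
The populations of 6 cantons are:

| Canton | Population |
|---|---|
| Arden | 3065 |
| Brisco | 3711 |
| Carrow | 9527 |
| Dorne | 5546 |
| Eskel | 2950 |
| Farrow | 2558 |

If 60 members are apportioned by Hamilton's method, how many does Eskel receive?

The standard divisor is 27357/60 ≈ 455.95.
Standard quotas: Arden 6.7222, Brisco 8.1391, Carrow 20.8948, Dorne 12.1636, Eskel 6.4700, Farrow 5.6103.
Lower quotas: Arden 6, Brisco 8, Carrow 20, Dorne 12, Eskel 6, Farrow 5 (sum 57, leaving 3 seats).
Remainders in descending order: Carrow 0.8948, Arden 0.7222, Farrow 0.6103, Eskel 0.4700, Dorne 0.1636, Brisco 0.1391.
The surplus seats go to Carrow, Arden, Farrow.
Eskel receives 6.

6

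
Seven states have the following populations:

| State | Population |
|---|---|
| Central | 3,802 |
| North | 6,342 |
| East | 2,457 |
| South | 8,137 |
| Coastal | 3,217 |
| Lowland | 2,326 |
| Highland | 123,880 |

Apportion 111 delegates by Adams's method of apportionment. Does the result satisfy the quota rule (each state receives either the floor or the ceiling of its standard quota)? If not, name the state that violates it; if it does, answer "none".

Standard quotas: Central 2.810, North 4.688, East 1.816, South 6.015, Coastal 2.378, Lowland 1.719, Highland 91.573.
Adams allocation: Central 3, North 5, East 2, South 6, Coastal 3, Lowland 2, Highland 90.
Highland has quota 91.573 (lower 91, upper 92) but receives 90 — outside the quota interval.

Highland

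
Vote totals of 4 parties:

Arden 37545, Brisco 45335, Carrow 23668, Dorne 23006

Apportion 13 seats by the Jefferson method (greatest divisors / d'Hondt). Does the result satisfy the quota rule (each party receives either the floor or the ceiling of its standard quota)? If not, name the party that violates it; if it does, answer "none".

none

Standard quotas: Arden 3.767, Brisco 4.549, Carrow 2.375, Dorne 2.309.
Jefferson allocation: Arden 4, Brisco 5, Carrow 2, Dorne 2.
Every allocation lies between the lower and upper quota.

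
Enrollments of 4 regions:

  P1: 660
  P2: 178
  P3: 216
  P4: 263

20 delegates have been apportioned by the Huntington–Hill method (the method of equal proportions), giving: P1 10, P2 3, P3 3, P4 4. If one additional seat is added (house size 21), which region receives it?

P1

Priority for the next seat is population ÷ (√(s·(s+1))).
Priorities: P1 62.929, P2 51.384, P3 62.354, P4 58.809.
Highest priority: P1.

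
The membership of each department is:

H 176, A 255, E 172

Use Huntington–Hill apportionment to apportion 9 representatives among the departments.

H 3, A 4, E 2

With divisor 71: modified quotas H 2.479, A 3.592, E 2.423.
Geometric-mean thresholds: H √(2·3)=2.449, A √(3·4)=3.464, E √(2·3)=2.449.
Each quota rounded against its threshold gives H 3, A 4, E 2 (total 9).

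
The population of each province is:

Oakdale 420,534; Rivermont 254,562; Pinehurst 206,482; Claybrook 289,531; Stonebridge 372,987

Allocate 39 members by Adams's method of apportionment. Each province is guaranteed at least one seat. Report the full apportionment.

Standard divisor 1544096/39 ≈ 39592.205; standard quotas: Oakdale 10.622, Rivermont 6.430, Pinehurst 5.215, Claybrook 7.313, Stonebridge 9.421.
Rounding up gives 11, 7, 6, 8, 10 = 42 seats, so the divisor must be adjusted.
With modified divisor 41700: modified quotas Oakdale 10.085, Rivermont 6.105, Pinehurst 4.952, Claybrook 6.943, Stonebridge 8.945.
Rounding up: Oakdale 11, Rivermont 7, Pinehurst 5, Claybrook 7, Stonebridge 9 (total 39).

Oakdale: 11, Rivermont: 7, Pinehurst: 5, Claybrook: 7, Stonebridge: 9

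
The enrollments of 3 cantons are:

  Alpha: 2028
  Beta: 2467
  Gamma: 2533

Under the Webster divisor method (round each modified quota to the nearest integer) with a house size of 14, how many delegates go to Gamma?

Standard divisor 7028/14 ≈ 502; standard quotas: Alpha 4.040, Beta 4.914, Gamma 5.046.
Rounding to the nearest integer gives Alpha 4, Beta 5, Gamma 5 — total 14, matching the house size, so no adjustment is needed.
Gamma receives 5.

5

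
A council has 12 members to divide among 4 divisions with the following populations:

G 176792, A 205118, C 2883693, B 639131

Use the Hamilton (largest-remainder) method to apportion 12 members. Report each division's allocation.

Standard divisor: 3904734 ÷ 12 ≈ 325394.5.
Standard quotas: G 0.5433, A 0.6304, C 8.8621, B 1.9642.
Lower quotas: G 0, A 0, C 8, B 1 (sum 9, leaving 3 seats).
Remainders in descending order: B 0.9642, C 0.8621, A 0.6304, G 0.5433.
Largest remainders: B, C, A receive the extra seats.

G 0, A 1, C 9, B 2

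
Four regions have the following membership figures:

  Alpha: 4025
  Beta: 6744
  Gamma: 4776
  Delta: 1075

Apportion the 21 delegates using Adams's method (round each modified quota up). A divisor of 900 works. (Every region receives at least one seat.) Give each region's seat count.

Alpha 5, Beta 8, Gamma 6, Delta 2

With modified divisor 900: modified quotas Alpha 4.472, Beta 7.493, Gamma 5.307, Delta 1.194.
Rounding up: Alpha 5, Beta 8, Gamma 6, Delta 2 (total 21).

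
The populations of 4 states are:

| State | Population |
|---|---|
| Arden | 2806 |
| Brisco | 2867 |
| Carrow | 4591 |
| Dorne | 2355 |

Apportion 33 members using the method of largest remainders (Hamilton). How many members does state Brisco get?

The standard divisor is 12619/33 ≈ 382.394.
Standard quotas: Arden 7.338, Brisco 7.498, Carrow 12.006, Dorne 6.159.
Lower quotas: Arden 7, Brisco 7, Carrow 12, Dorne 6 (sum 32, leaving 1 seat).
Remainders in descending order: Brisco 0.498, Arden 0.338, Dorne 0.159, Carrow 0.006.
The surplus seat goes to Brisco.
Brisco receives 8.

8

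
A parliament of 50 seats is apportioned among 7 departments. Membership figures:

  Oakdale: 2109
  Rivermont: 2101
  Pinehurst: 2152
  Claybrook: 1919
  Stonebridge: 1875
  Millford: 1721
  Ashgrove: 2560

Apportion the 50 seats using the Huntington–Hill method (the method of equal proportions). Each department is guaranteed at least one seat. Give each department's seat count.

With divisor 288: modified quotas Oakdale 7.323, Rivermont 7.295, Pinehurst 7.472, Claybrook 6.663, Stonebridge 6.510, Millford 5.976, Ashgrove 8.889.
Geometric-mean thresholds: Oakdale √(7·8)=7.483, Rivermont √(7·8)=7.483, Pinehurst √(7·8)=7.483, Claybrook √(6·7)=6.481, Stonebridge √(6·7)=6.481, Millford √(5·6)=5.477, Ashgrove √(8·9)=8.485.
Each quota rounded against its threshold gives Oakdale 7, Rivermont 7, Pinehurst 7, Claybrook 7, Stonebridge 7, Millford 6, Ashgrove 9 (total 50).

Oakdale: 7, Rivermont: 7, Pinehurst: 7, Claybrook: 7, Stonebridge: 7, Millford: 6, Ashgrove: 9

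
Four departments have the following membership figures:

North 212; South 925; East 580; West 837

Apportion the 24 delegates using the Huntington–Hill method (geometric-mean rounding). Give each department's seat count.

North=2; South=9; East=5; West=8

With divisor 107: modified quotas North 1.981, South 8.645, East 5.421, West 7.822.
Geometric-mean thresholds: North √(1·2)=1.414, South √(8·9)=8.485, East √(5·6)=5.477, West √(7·8)=7.483.
Each quota rounded against its threshold gives North 2, South 9, East 5, West 8 (total 24).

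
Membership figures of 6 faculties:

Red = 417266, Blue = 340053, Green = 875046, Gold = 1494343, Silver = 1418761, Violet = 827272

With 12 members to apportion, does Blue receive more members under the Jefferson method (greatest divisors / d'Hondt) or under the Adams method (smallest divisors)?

Adams

Jefferson: Red 1, Blue 0, Green 2, Gold 4, Silver 3, Violet 2.
Adams: Red 1, Blue 1, Green 2, Gold 3, Silver 3, Violet 2.
Blue gets 0 under Jefferson and 1 under Adams.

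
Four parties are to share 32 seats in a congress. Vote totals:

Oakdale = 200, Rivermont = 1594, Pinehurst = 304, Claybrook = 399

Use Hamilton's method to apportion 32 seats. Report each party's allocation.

Total 2497; standard divisor 2497/32 ≈ 78.031.
Standard quotas: Oakdale 2.563, Rivermont 20.428, Pinehurst 3.896, Claybrook 5.113.
Lower quotas: Oakdale 2, Rivermont 20, Pinehurst 3, Claybrook 5 (sum 30, leaving 2 seats).
Remainders in descending order: Pinehurst 0.896, Oakdale 0.563, Rivermont 0.428, Claybrook 0.113.
The surplus seats go to Pinehurst, Oakdale.

Oakdale=3, Rivermont=20, Pinehurst=4, Claybrook=5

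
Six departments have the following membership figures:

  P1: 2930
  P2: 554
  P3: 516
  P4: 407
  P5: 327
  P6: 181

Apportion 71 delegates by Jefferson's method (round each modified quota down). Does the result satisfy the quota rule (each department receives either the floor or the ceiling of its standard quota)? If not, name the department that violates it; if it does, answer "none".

P1

Standard quotas: P1 42.326, P2 8.003, P3 7.454, P4 5.879, P5 4.724, P6 2.615.
Jefferson allocation: P1 44, P2 8, P3 7, P4 6, P5 4, P6 2.
P1 has quota 42.326 (lower 42, upper 43) but receives 44 — outside the quota interval.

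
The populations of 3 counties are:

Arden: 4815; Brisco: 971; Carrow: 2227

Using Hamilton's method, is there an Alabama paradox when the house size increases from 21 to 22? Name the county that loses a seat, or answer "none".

none

At 21 seats: Arden 13, Brisco 2, Carrow 6.
At 22 seats: Arden 13, Brisco 3, Carrow 6.
No county's allocation decreased.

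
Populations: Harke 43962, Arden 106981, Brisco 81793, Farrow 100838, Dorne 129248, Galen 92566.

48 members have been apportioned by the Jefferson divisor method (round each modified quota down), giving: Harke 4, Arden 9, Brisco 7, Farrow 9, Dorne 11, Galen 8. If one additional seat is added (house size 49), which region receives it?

Priority for the next seat is population ÷ (current seats + 1).
Priorities: Harke 8792.400, Arden 10698.100, Brisco 10224.125, Farrow 10083.800, Dorne 10770.667, Galen 10285.111.
Highest priority: Dorne.

Dorne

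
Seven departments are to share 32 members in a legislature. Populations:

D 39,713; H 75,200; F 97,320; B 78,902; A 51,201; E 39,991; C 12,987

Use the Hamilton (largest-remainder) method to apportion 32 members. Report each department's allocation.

Total 395314; standard divisor 395314/32 ≈ 12353.562.
Standard quotas: D 3.2147, H 6.0873, F 7.8779, B 6.3870, A 4.1446, E 3.2372, C 1.0513.
Lower quotas: D 3, H 6, F 7, B 6, A 4, E 3, C 1 (sum 30, leaving 2 seats).
Remainders in descending order: F 0.8779, B 0.3870, E 0.2372, D 0.2147, A 0.1446, H 0.0873, C 0.0513.
Largest remainders: F, B receive the extra seats.

D 3, H 6, F 8, B 7, A 4, E 3, C 1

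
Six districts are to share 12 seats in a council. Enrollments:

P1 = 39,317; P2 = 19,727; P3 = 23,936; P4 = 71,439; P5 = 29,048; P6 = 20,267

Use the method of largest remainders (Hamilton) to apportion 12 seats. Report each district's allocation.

Standard divisor: 203734 ÷ 12 ≈ 16977.833.
Standard quotas: P1 2.3158, P2 1.1619, P3 1.4098, P4 4.2078, P5 1.7109, P6 1.1937.
Lower quotas: P1 2, P2 1, P3 1, P4 4, P5 1, P6 1 (sum 10, leaving 2 seats).
Remainders in descending order: P5 0.7109, P3 0.4098, P1 0.3158, P4 0.2078, P6 0.1937, P2 0.1619.
The surplus seats go to P5, P3.

P1=2; P2=1; P3=2; P4=4; P5=2; P6=1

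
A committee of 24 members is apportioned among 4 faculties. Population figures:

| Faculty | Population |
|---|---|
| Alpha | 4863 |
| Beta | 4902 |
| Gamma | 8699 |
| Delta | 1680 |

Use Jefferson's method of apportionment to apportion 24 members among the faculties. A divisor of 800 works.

With modified divisor 800: modified quotas Alpha 6.079, Beta 6.128, Gamma 10.874, Delta 2.100.
Rounding down: Alpha 6, Beta 6, Gamma 10, Delta 2 (total 24).

Alpha=6, Beta=6, Gamma=10, Delta=2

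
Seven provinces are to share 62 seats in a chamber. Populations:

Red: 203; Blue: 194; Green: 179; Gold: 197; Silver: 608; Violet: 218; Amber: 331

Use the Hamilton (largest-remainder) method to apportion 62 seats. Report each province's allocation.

Standard divisor: 1930 ÷ 62 ≈ 31.129.
Standard quotas: Red 6.521, Blue 6.232, Green 5.750, Gold 6.328, Silver 19.532, Violet 7.003, Amber 10.633.
Lower quotas: Red 6, Blue 6, Green 5, Gold 6, Silver 19, Violet 7, Amber 10 (sum 59, leaving 3 seats).
Remainders in descending order: Green 0.750, Amber 0.633, Silver 0.532, Red 0.521, Gold 0.328, Blue 0.232, Violet 0.003.
The surplus seats go to Green, Amber, Silver.

Red=6; Blue=6; Green=6; Gold=6; Silver=20; Violet=7; Amber=11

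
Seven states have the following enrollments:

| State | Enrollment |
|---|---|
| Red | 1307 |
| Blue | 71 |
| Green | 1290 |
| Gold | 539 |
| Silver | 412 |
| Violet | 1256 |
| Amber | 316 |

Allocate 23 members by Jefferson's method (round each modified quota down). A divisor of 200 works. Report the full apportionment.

Red=6, Blue=0, Green=6, Gold=2, Silver=2, Violet=6, Amber=1

With modified divisor 200: modified quotas Red 6.535, Blue 0.355, Green 6.450, Gold 2.695, Silver 2.060, Violet 6.280, Amber 1.580.
Rounding down: Red 6, Blue 0, Green 6, Gold 2, Silver 2, Violet 6, Amber 1 (total 23).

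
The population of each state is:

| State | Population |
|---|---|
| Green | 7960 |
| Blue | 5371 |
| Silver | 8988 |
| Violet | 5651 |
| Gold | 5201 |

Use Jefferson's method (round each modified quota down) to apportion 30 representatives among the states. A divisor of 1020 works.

Green 7, Blue 5, Silver 8, Violet 5, Gold 5

With modified divisor 1020: modified quotas Green 7.804, Blue 5.266, Silver 8.812, Violet 5.540, Gold 5.099.
Rounding down: Green 7, Blue 5, Silver 8, Violet 5, Gold 5 (total 30).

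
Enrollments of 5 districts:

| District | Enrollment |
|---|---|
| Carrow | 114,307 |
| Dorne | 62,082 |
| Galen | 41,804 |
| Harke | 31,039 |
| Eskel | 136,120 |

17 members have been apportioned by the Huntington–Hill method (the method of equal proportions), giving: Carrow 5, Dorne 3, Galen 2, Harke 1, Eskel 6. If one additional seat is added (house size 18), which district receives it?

Harke

Priority for the next seat is population ÷ (√(s·(s+1))).
Priorities: Carrow 20869.507, Dorne 17921.530, Galen 17066.412, Harke 21947.887, Eskel 21003.772.
Highest priority: Harke.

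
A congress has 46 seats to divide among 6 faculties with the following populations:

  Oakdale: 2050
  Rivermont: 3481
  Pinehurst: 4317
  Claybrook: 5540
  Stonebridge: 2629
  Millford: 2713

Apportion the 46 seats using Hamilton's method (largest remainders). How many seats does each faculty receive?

Oakdale 4, Rivermont 8, Pinehurst 10, Claybrook 12, Stonebridge 6, Millford 6

Total 20730; standard divisor 20730/46 ≈ 450.652.
Standard quotas: Oakdale 4.5490, Rivermont 7.7244, Pinehurst 9.5795, Claybrook 12.2933, Stonebridge 5.8338, Millford 6.0202.
Lower quotas: Oakdale 4, Rivermont 7, Pinehurst 9, Claybrook 12, Stonebridge 5, Millford 6 (sum 43, leaving 3 seats).
Remainders in descending order: Stonebridge 0.8338, Rivermont 0.7244, Pinehurst 0.5795, Oakdale 0.5490, Claybrook 0.2933, Millford 0.0202.
Largest remainders: Stonebridge, Rivermont, Pinehurst receive the extra seats.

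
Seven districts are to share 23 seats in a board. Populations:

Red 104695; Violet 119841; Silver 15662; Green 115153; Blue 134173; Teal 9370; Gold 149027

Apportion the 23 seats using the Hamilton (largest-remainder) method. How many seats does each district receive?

Total 647921; standard divisor 647921/23 ≈ 28170.478.
Standard quotas: Red 3.7165, Violet 4.2541, Silver 0.5560, Green 4.0877, Blue 4.7629, Teal 0.3326, Gold 5.2902.
Lower quotas: Red 3, Violet 4, Silver 0, Green 4, Blue 4, Teal 0, Gold 5 (sum 20, leaving 3 seats).
Remainders in descending order: Blue 0.7629, Red 0.7165, Silver 0.5560, Teal 0.3326, Gold 0.2902, Violet 0.2541, Green 0.0877.
The surplus seats go to Blue, Red, Silver.

Red: 4; Violet: 4; Silver: 1; Green: 4; Blue: 5; Teal: 0; Gold: 5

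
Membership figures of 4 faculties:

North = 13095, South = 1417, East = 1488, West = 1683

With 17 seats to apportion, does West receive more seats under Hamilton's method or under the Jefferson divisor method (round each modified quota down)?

Hamilton: North 13, South 1, East 1, West 2.
Jefferson: North 14, South 1, East 1, West 1.
West gets 2 under Hamilton and 1 under Jefferson.

Hamilton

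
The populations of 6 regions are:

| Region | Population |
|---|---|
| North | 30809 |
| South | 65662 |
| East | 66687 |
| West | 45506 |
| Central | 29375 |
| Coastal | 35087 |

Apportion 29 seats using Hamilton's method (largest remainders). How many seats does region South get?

7

Standard divisor: 273126 ÷ 29 ≈ 9418.138.
Standard quotas: North 3.2712, South 6.9719, East 7.0807, West 4.8317, Central 3.1190, Coastal 3.7255.
Lower quotas: North 3, South 6, East 7, West 4, Central 3, Coastal 3 (sum 26, leaving 3 seats).
Remainders in descending order: South 0.9719, West 0.8317, Coastal 0.7255, North 0.2712, Central 0.1190, East 0.0807.
The surplus seats go to South, West, Coastal.
South receives 7.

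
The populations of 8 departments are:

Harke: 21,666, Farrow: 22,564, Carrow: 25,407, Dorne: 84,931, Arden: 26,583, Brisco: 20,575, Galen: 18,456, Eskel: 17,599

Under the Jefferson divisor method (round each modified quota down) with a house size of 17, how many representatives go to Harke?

1

Standard divisor 237781/17 ≈ 13987.118; standard quotas: Harke 1.549, Farrow 1.613, Carrow 1.816, Dorne 6.072, Arden 1.901, Brisco 1.471, Galen 1.319, Eskel 1.258.
Rounding down gives 1, 1, 1, 6, 1, 1, 1, 1 = 13 seats, so the divisor must be adjusted.
With modified divisor 11100: modified quotas Harke 1.952, Farrow 2.033, Carrow 2.289, Dorne 7.651, Arden 2.395, Brisco 1.854, Galen 1.663, Eskel 1.585.
Rounding down: Harke 1, Farrow 2, Carrow 2, Dorne 7, Arden 2, Brisco 1, Galen 1, Eskel 1 (total 17).
Harke receives 1.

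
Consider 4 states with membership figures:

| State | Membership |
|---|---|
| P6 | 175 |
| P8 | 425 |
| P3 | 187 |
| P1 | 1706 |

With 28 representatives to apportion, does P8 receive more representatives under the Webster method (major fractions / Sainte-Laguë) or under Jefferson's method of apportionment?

Webster: P6 2, P8 5, P3 2, P1 19.
Jefferson: P6 2, P8 4, P3 2, P1 20.
P8 gets 5 under Webster and 4 under Jefferson.

Webster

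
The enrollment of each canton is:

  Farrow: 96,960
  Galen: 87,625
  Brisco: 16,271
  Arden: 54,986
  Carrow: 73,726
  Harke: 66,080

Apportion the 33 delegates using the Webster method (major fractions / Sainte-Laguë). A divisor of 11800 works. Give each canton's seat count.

Farrow: 8; Galen: 7; Brisco: 1; Arden: 5; Carrow: 6; Harke: 6

With modified divisor 11800: modified quotas Farrow 8.217, Galen 7.426, Brisco 1.379, Arden 4.660, Carrow 6.248, Harke 5.600.
Rounding to the nearest integer: Farrow 8, Galen 7, Brisco 1, Arden 5, Carrow 6, Harke 6 (total 33).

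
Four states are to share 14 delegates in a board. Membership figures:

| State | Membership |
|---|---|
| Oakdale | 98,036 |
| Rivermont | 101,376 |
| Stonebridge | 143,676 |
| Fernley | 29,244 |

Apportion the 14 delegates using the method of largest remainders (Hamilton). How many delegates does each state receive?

Standard divisor: 372332 ÷ 14 ≈ 26595.143.
Standard quotas: Oakdale 3.6862, Rivermont 3.8118, Stonebridge 5.4023, Fernley 1.0996.
Lower quotas: Oakdale 3, Rivermont 3, Stonebridge 5, Fernley 1 (sum 12, leaving 2 seats).
Remainders in descending order: Rivermont 0.8118, Oakdale 0.6862, Stonebridge 0.4023, Fernley 0.0996.
Largest remainders: Rivermont, Oakdale receive the extra seats.

Oakdale=4, Rivermont=4, Stonebridge=5, Fernley=1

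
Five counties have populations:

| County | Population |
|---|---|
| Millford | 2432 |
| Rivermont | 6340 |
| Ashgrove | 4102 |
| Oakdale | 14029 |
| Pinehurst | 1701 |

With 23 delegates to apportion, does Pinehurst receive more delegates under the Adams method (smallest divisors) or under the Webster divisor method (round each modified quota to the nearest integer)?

Adams

Adams: Millford 2, Rivermont 5, Ashgrove 3, Oakdale 11, Pinehurst 2.
Webster: Millford 2, Rivermont 5, Ashgrove 3, Oakdale 12, Pinehurst 1.
Pinehurst gets 2 under Adams and 1 under Webster.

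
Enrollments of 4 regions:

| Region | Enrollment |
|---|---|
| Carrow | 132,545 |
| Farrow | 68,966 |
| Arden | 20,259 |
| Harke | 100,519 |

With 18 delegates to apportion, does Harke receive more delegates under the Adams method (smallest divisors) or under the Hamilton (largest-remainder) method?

Hamilton

Adams: Carrow 7, Farrow 4, Arden 2, Harke 5.
Hamilton: Carrow 7, Farrow 4, Arden 1, Harke 6.
Harke gets 5 under Adams and 6 under Hamilton.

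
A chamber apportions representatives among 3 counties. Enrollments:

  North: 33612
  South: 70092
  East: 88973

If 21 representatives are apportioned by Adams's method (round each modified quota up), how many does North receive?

4

Standard divisor 192677/21 ≈ 9175.095; standard quotas: North 3.663, South 7.639, East 9.697.
Rounding up gives 4, 8, 10 = 22 seats, so the divisor must be adjusted.
With modified divisor 9950: modified quotas North 3.378, South 7.044, East 8.942.
Rounding up: North 4, South 8, East 9 (total 21).
North receives 4.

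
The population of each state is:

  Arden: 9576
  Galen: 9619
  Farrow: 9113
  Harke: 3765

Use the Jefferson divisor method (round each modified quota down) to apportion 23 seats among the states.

Arden: 7, Galen: 7, Farrow: 7, Harke: 2

Standard divisor 32073/23 ≈ 1394.478; standard quotas: Arden 6.867, Galen 6.898, Farrow 6.535, Harke 2.700.
Rounding down gives 6, 6, 6, 2 = 20 seats, so the divisor must be adjusted.
With modified divisor 1280: modified quotas Arden 7.481, Galen 7.515, Farrow 7.120, Harke 2.941.
Rounding down: Arden 7, Galen 7, Farrow 7, Harke 2 (total 23).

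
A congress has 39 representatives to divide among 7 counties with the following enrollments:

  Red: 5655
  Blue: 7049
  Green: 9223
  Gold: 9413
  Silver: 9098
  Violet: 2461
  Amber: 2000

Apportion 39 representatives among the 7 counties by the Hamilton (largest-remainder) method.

The standard divisor is 44899/39 ≈ 1151.256.
Standard quotas: Red 4.9120, Blue 6.1229, Green 8.0112, Gold 8.1763, Silver 7.9027, Violet 2.1377, Amber 1.7372.
Lower quotas: Red 4, Blue 6, Green 8, Gold 8, Silver 7, Violet 2, Amber 1 (sum 36, leaving 3 seats).
Remainders in descending order: Red 0.9120, Silver 0.9027, Amber 0.7372, Gold 0.1763, Violet 0.1377, Blue 0.1229, Green 0.0112.
The surplus seats go to Red, Silver, Amber.

Red: 5, Blue: 6, Green: 8, Gold: 8, Silver: 8, Violet: 2, Amber: 2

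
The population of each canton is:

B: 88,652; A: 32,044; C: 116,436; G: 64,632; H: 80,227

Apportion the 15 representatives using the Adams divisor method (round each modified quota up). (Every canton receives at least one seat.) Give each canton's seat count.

Standard divisor 381991/15 ≈ 25466.067; standard quotas: B 3.481, A 1.258, C 4.572, G 2.538, H 3.150.
Rounding up gives 4, 2, 5, 3, 4 = 18 seats, so the divisor must be adjusted.
With modified divisor 30800: modified quotas B 2.878, A 1.040, C 3.780, G 2.098, H 2.605.
Rounding up: B 3, A 2, C 4, G 3, H 3 (total 15).

B 3, A 2, C 4, G 3, H 3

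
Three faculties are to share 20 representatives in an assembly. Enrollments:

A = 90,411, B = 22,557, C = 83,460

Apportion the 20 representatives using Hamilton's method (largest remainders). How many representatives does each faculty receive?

Standard divisor: 196428 ÷ 20 ≈ 9821.4.
Standard quotas: A 9.2055, B 2.2967, C 8.4978.
Lower quotas: A 9, B 2, C 8 (sum 19, leaving 1 seat).
Remainders in descending order: C 0.4978, B 0.2967, A 0.2055.
Largest remainder: C receives the extra seat.

A: 9, B: 2, C: 9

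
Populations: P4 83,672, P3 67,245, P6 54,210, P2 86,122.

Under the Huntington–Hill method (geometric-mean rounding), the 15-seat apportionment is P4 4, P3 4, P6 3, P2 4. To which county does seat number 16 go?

P2

Priority for the next seat is population ÷ (√(s·(s+1))).
Priorities: P4 18709.628, P3 15036.439, P6 15649.079, P2 19257.465.
Highest priority: P2.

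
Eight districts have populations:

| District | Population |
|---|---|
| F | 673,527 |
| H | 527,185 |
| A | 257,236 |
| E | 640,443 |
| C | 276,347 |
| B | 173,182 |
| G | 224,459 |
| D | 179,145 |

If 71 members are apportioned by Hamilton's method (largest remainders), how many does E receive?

16

Total 2951524; standard divisor 2951524/71 ≈ 41570.761.
Standard quotas: F 16.2019, H 12.6816, A 6.1879, E 15.4061, C 6.6476, B 4.1660, G 5.3994, D 4.3094.
Lower quotas: F 16, H 12, A 6, E 15, C 6, B 4, G 5, D 4 (sum 68, leaving 3 seats).
Remainders in descending order: H 0.6816, C 0.6476, E 0.4061, G 0.3994, D 0.3094, F 0.2019, A 0.1879, B 0.1660.
Largest remainders: H, C, E receive the extra seats.
E receives 16.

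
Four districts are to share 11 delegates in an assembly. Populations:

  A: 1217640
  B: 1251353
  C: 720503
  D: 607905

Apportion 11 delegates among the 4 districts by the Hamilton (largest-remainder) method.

Standard divisor: 3797401 ÷ 11 ≈ 345218.273.
Standard quotas: A 3.5272, B 3.6248, C 2.0871, D 1.7609.
Lower quotas: A 3, B 3, C 2, D 1 (sum 9, leaving 2 seats).
Remainders in descending order: D 0.7609, B 0.6248, A 0.5272, C 0.0871.
Largest remainders: D, B receive the extra seats.

A: 3, B: 4, C: 2, D: 2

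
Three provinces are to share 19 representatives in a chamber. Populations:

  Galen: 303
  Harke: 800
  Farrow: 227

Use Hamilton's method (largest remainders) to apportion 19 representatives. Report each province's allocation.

Standard divisor: 1330 ÷ 19 = 70.
Standard quotas: Galen 4.329, Harke 11.429, Farrow 3.243.
Lower quotas: Galen 4, Harke 11, Farrow 3 (sum 18, leaving 1 seat).
Remainders in descending order: Harke 0.429, Galen 0.329, Farrow 0.243.
Largest remainder: Harke receives the extra seat.

Galen 4, Harke 12, Farrow 3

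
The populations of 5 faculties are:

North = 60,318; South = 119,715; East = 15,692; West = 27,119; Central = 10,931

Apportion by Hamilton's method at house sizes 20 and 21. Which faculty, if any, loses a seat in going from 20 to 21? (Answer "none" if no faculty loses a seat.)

At 20 seats: North 5, South 10, East 2, West 2, Central 1.
At 21 seats: North 5, South 11, East 1, West 3, Central 1.
East drops from 2 to 1.

East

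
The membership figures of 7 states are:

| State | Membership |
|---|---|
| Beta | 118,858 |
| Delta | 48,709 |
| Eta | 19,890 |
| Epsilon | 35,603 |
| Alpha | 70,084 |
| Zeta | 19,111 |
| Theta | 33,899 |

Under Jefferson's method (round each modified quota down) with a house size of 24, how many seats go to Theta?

2

Standard divisor 346154/24 ≈ 14423.083; standard quotas: Beta 8.241, Delta 3.377, Eta 1.379, Epsilon 2.468, Alpha 4.859, Zeta 1.325, Theta 2.350.
Rounding down gives 8, 3, 1, 2, 4, 1, 2 = 21 seats, so the divisor must be adjusted.
With modified divisor 12000: modified quotas Beta 9.905, Delta 4.059, Eta 1.657, Epsilon 2.967, Alpha 5.840, Zeta 1.593, Theta 2.825.
Rounding down: Beta 9, Delta 4, Eta 1, Epsilon 2, Alpha 5, Zeta 1, Theta 2 (total 24).
Theta receives 2.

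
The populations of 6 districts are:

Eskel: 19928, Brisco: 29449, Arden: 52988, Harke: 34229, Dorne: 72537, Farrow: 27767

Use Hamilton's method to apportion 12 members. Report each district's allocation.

Eskel: 1; Brisco: 1; Arden: 3; Harke: 2; Dorne: 4; Farrow: 1

The standard divisor is 236898/12 ≈ 19741.5.
Standard quotas: Eskel 1.0094, Brisco 1.4917, Arden 2.6841, Harke 1.7339, Dorne 3.6743, Farrow 1.4065.
Lower quotas: Eskel 1, Brisco 1, Arden 2, Harke 1, Dorne 3, Farrow 1 (sum 9, leaving 3 seats).
Remainders in descending order: Harke 0.7339, Arden 0.6841, Dorne 0.6743, Brisco 0.4917, Farrow 0.4065, Eskel 0.0094.
Largest remainders: Harke, Arden, Dorne receive the extra seats.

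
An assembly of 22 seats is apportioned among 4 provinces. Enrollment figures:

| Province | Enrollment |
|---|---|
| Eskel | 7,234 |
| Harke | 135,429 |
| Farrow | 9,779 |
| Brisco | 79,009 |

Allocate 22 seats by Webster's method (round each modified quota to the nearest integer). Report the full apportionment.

Standard divisor 231451/22 ≈ 10520.5; standard quotas: Eskel 0.688, Harke 12.873, Farrow 0.930, Brisco 7.510.
Rounding to the nearest integer gives 1, 13, 1, 8 = 23 seats, so the divisor must be adjusted.
With modified divisor 10700: modified quotas Eskel 0.676, Harke 12.657, Farrow 0.914, Brisco 7.384.
Rounding to the nearest integer: Eskel 1, Harke 13, Farrow 1, Brisco 7 (total 22).

Eskel: 1, Harke: 13, Farrow: 1, Brisco: 7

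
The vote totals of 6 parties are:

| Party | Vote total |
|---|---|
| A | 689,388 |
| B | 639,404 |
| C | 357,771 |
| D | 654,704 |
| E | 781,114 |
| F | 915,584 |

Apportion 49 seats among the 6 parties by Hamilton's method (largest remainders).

A 8, B 8, C 4, D 8, E 10, F 11

The standard divisor is 4037965/49 ≈ 82407.449.
Standard quotas: A 8.3656, B 7.7591, C 4.3415, D 7.9447, E 9.4787, F 11.1105.
Lower quotas: A 8, B 7, C 4, D 7, E 9, F 11 (sum 46, leaving 3 seats).
Remainders in descending order: D 0.9447, B 0.7591, E 0.4787, A 0.3656, C 0.3415, F 0.1105.
Largest remainders: D, B, E receive the extra seats.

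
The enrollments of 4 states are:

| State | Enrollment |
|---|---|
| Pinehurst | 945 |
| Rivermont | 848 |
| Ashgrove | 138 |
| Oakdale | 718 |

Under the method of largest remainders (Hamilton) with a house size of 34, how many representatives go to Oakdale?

9

The standard divisor is 2649/34 ≈ 77.912.
Standard quotas: Pinehurst 12.129, Rivermont 10.884, Ashgrove 1.771, Oakdale 9.216.
Lower quotas: Pinehurst 12, Rivermont 10, Ashgrove 1, Oakdale 9 (sum 32, leaving 2 seats).
Remainders in descending order: Rivermont 0.884, Ashgrove 0.771, Oakdale 0.216, Pinehurst 0.129.
Largest remainders: Rivermont, Ashgrove receive the extra seats.
Oakdale receives 9.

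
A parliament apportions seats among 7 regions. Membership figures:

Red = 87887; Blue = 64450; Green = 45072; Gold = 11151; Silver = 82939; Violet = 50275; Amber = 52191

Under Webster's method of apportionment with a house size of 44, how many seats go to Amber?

6

Standard divisor 393965/44 ≈ 8953.75; standard quotas: Red 9.816, Blue 7.198, Green 5.034, Gold 1.245, Silver 9.263, Violet 5.615, Amber 5.829.
Rounding to the nearest integer gives Red 10, Blue 7, Green 5, Gold 1, Silver 9, Violet 6, Amber 6 — total 44, matching the house size, so no adjustment is needed.
Amber receives 6.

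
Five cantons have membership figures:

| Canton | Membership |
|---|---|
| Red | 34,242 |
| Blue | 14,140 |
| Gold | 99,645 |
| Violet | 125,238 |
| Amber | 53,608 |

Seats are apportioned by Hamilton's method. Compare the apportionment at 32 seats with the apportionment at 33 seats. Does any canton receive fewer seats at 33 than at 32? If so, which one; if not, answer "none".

Blue

At 32 seats: Red 3, Blue 2, Gold 10, Violet 12, Amber 5.
At 33 seats: Red 4, Blue 1, Gold 10, Violet 13, Amber 5.
Blue drops from 2 to 1.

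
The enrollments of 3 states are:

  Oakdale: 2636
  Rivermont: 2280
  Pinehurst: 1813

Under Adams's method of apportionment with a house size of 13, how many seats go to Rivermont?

Standard divisor 6729/13 ≈ 517.615; standard quotas: Oakdale 5.093, Rivermont 4.405, Pinehurst 3.503.
Rounding up gives 6, 5, 4 = 15 seats, so the divisor must be adjusted.
With modified divisor 600: modified quotas Oakdale 4.393, Rivermont 3.800, Pinehurst 3.022.
Rounding up: Oakdale 5, Rivermont 4, Pinehurst 4 (total 13).
Rivermont receives 4.

4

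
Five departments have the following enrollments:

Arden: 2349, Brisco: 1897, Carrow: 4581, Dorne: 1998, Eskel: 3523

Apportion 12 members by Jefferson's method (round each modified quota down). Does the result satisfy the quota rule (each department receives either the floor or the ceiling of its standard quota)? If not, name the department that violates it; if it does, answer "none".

Standard quotas: Arden 1.965, Brisco 1.587, Carrow 3.831, Dorne 1.671, Eskel 2.946.
Jefferson allocation: Arden 2, Brisco 1, Carrow 4, Dorne 2, Eskel 3.
Every allocation lies between the lower and upper quota.

none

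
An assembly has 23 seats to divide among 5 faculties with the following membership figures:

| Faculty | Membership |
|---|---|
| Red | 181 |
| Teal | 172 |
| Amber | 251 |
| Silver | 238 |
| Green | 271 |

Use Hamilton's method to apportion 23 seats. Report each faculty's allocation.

Red 4; Teal 3; Amber 5; Silver 5; Green 6

Standard divisor: 1113 ÷ 23 ≈ 48.391.
Standard quotas: Red 3.740, Teal 3.554, Amber 5.187, Silver 4.918, Green 5.600.
Lower quotas: Red 3, Teal 3, Amber 5, Silver 4, Green 5 (sum 20, leaving 3 seats).
Remainders in descending order: Silver 0.918, Red 0.740, Green 0.600, Teal 0.554, Amber 0.187.
Largest remainders: Silver, Red, Green receive the extra seats.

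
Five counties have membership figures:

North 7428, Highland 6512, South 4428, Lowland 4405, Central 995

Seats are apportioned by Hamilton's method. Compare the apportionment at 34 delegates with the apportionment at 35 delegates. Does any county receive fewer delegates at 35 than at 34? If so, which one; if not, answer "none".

At 34 seats: North 11, Highland 9, South 6, Lowland 6, Central 2.
At 35 seats: North 11, Highland 10, South 7, Lowland 6, Central 1.
Central drops from 2 to 1.

Central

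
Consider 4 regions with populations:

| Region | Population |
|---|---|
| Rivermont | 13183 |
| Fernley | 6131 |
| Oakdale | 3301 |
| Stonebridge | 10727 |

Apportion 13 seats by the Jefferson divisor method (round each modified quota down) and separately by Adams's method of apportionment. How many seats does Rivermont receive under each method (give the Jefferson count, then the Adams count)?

Jefferson: Rivermont 6, Fernley 2, Oakdale 1, Stonebridge 4.
Adams: Rivermont 5, Fernley 2, Oakdale 2, Stonebridge 4.
Rivermont gets 6 under Jefferson and 5 under Adams.

6 and 5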